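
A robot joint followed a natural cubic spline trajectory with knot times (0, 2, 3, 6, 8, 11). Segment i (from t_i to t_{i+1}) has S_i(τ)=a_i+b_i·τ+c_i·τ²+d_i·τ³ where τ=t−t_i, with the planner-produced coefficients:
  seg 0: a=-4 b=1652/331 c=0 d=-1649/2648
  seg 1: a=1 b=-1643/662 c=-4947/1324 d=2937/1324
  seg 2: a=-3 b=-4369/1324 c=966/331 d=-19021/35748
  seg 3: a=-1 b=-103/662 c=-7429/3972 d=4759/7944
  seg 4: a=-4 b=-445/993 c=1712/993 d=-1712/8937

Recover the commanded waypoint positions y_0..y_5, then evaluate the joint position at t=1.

y_0 = S_0(0) = a_0 = -4
y_1 = S_1(0) = a_1 = 1
y_2 = S_2(0) = a_2 = -3
y_3 = S_3(0) = a_3 = -1
y_4 = S_4(0) = a_4 = -4
y_5 = S_4(3) = 5
t_q=1 is in segment 0 (τ=1); S_0(τ)=975/2648

y_0=-4 y_1=1 y_2=-3 y_3=-1 y_4=-4 y_5=5
S(1) = 975/2648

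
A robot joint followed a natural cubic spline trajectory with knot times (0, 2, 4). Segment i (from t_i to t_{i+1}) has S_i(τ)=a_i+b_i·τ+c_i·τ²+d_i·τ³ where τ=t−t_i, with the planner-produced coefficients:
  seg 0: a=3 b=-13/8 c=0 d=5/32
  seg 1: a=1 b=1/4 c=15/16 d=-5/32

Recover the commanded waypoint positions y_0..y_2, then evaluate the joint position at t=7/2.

y_0 = S_0(0) = a_0 = 3
y_1 = S_1(0) = a_1 = 1
y_2 = S_1(2) = 4
t_q=7/2 is in segment 1 (τ=3/2); S_1(τ)=757/256

y_0=3 y_1=1 y_2=4
S(7/2) = 757/256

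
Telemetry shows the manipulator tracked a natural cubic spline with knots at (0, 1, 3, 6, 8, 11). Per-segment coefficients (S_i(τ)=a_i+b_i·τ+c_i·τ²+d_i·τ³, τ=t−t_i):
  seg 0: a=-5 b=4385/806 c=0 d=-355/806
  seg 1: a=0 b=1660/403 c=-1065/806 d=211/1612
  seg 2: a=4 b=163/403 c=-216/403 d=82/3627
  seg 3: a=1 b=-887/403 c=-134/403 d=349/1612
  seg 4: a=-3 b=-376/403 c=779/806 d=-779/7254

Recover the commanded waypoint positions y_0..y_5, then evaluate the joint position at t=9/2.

y_0 = S_0(0) = a_0 = -5
y_1 = S_1(0) = a_1 = 0
y_2 = S_2(0) = a_2 = 4
y_3 = S_3(0) = a_3 = 1
y_4 = S_4(0) = a_4 = -3
y_5 = S_4(3) = 0
t_q=9/2 is in segment 2 (τ=3/2); S_2(τ)=5605/1612

y_0=-5 y_1=0 y_2=4 y_3=1 y_4=-3 y_5=0
S(9/2) = 5605/1612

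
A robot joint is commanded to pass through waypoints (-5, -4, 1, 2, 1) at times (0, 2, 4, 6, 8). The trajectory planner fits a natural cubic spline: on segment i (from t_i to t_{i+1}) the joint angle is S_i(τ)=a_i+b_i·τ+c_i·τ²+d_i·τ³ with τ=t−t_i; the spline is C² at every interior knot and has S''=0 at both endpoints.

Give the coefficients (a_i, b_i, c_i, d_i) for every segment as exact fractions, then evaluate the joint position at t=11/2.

  seg 0: a=-5 b=-9/56 c=0 d=37/224
  seg 1: a=-4 b=51/28 c=111/112 d=-73/224
  seg 2: a=1 b=15/8 c=-27/28 d=31/224
  seg 3: a=2 b=-9/28 c=-15/112 d=5/224
S(11/2) = 3781/1792

Δ: Δ0=1/2, Δ1=5/2, Δ2=1/2, Δ3=-1/2
row 1: diag=8, rhs=12; c'=1/4, d'=3/2
row 2: denom=8−2·1/4=15/2; d'=(-12−2·3/2)/(15/2)=-2
row 3: denom=8−2·4/15=112/15; d'=(-6−2·-2)/(112/15)=-15/56
back: M3=-15/56
back: M2=-2−4/15·-15/56=-27/14
back: M1=3/2−1/4·-27/14=111/56
M: M0=0, M1=111/56, M2=-27/14, M3=-15/56, M4=0
seg 0: a=-5, c=M0/2=0, d=(M1−M0)/(6·2)=37/224, b=Δ0−h0·(2M0+M1)/6=-9/56
seg 1: a=-4, c=M1/2=111/112, d=(M2−M1)/(6·2)=-73/224, b=Δ1−h1·(2M1+M2)/6=51/28
seg 2: a=1, c=M2/2=-27/28, d=(M3−M2)/(6·2)=31/224, b=Δ2−h2·(2M2+M3)/6=15/8
seg 3: a=2, c=M3/2=-15/112, d=(M4−M3)/(6·2)=5/224, b=Δ3−h3·(2M3+M4)/6=-9/28
t_q=11/2 → seg 2, τ=3/2; S=1+15/8·τ+-27/28·τ²+31/224·τ³=3781/1792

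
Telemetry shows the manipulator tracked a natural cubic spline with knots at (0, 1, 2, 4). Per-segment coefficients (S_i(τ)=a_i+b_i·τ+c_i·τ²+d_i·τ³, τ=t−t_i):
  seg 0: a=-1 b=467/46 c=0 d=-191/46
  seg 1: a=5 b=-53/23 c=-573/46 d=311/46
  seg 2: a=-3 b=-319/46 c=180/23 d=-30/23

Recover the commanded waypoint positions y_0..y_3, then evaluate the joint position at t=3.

y_0 = S_0(0) = a_0 = -1
y_1 = S_1(0) = a_1 = 5
y_2 = S_2(0) = a_2 = -3
y_3 = S_2(2) = 4
t_q=3 is in segment 2 (τ=1); S_2(τ)=-157/46

y_0=-1 y_1=5 y_2=-3 y_3=4
S(3) = -157/46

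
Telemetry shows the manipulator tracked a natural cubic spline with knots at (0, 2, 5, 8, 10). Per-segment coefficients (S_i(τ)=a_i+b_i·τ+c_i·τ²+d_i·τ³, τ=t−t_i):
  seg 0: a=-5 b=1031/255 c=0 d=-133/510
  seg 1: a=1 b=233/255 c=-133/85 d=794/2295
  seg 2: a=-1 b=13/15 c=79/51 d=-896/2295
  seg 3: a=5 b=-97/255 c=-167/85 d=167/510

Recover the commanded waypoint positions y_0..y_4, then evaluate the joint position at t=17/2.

y_0 = S_0(0) = a_0 = -5
y_1 = S_1(0) = a_1 = 1
y_2 = S_2(0) = a_2 = -1
y_3 = S_3(0) = a_3 = 5
y_4 = S_3(2) = -1
t_q=17/2 is in segment 3 (τ=1/2); S_3(τ)=5929/1360

y_0=-5 y_1=1 y_2=-1 y_3=5 y_4=-1
S(17/2) = 5929/1360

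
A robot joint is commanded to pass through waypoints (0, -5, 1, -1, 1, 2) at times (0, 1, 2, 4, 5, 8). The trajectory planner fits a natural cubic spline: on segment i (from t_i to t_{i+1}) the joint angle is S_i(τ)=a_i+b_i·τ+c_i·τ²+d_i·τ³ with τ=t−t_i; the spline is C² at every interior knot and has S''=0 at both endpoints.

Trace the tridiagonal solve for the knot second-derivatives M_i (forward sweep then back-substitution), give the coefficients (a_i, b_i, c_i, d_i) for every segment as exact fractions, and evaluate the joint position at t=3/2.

  seg 0: a=0 b=-23686/2859 c=0 d=9391/2859
  seg 1: a=-5 b=4487/2859 c=9391/953 d=-15506/2859
  seg 2: a=1 b=14315/2859 c=-6115/953 d=4879/2859
  seg 3: a=-1 b=-517/2859 c=3643/953 d=-4694/2859
  seg 4: a=1 b=7259/2859 c=-1051/953 d=1051/8577
S(3/2) = -4631/1906

Δ: Δ0=-5, Δ1=6, Δ2=-1, Δ3=2, Δ4=1/3
row 1: diag=4, rhs=66; c'=1/4, d'=33/2
row 2: denom=6−1·1/4=23/4; d'=(-42−1·33/2)/(23/4)=-234/23
row 3: denom=6−2·8/23=122/23; d'=(18−2·-234/23)/(122/23)=441/61
row 4: denom=8−1·23/122=953/122; d'=(-10−1·441/61)/(953/122)=-2102/953
back: M4=-2102/953
back: M3=441/61−23/122·-2102/953=7286/953
back: M2=-234/23−8/23·7286/953=-12230/953
back: M1=33/2−1/4·-12230/953=18782/953
M: M0=0, M1=18782/953, M2=-12230/953, M3=7286/953, M4=-2102/953, M5=0
seg 0: a=0, c=M0/2=0, d=(M1−M0)/(6·1)=9391/2859, b=Δ0−h0·(2M0+M1)/6=-23686/2859
seg 1: a=-5, c=M1/2=9391/953, d=(M2−M1)/(6·1)=-15506/2859, b=Δ1−h1·(2M1+M2)/6=4487/2859
seg 2: a=1, c=M2/2=-6115/953, d=(M3−M2)/(6·2)=4879/2859, b=Δ2−h2·(2M2+M3)/6=14315/2859
seg 3: a=-1, c=M3/2=3643/953, d=(M4−M3)/(6·1)=-4694/2859, b=Δ3−h3·(2M3+M4)/6=-517/2859
seg 4: a=1, c=M4/2=-1051/953, d=(M5−M4)/(6·3)=1051/8577, b=Δ4−h4·(2M4+M5)/6=7259/2859
t_q=3/2 → seg 1, τ=1/2; S=-5+4487/2859·τ+9391/953·τ²+-15506/2859·τ³=-4631/1906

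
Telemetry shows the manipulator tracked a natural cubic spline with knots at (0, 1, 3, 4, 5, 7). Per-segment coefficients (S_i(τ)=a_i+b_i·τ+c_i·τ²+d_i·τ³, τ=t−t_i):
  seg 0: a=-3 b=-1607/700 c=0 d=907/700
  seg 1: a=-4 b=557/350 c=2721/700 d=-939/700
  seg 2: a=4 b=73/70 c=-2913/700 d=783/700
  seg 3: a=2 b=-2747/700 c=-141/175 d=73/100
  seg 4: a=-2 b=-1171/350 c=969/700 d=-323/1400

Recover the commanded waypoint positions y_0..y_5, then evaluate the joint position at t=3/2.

y_0 = S_0(0) = a_0 = -3
y_1 = S_1(0) = a_1 = -4
y_2 = S_2(0) = a_2 = 4
y_3 = S_3(0) = a_3 = 2
y_4 = S_4(0) = a_4 = -2
y_5 = S_4(2) = -5
t_q=3/2 is in segment 1 (τ=1/2); S_1(τ)=-13441/5600

y_0=-3 y_1=-4 y_2=4 y_3=2 y_4=-2 y_5=-5
S(3/2) = -13441/5600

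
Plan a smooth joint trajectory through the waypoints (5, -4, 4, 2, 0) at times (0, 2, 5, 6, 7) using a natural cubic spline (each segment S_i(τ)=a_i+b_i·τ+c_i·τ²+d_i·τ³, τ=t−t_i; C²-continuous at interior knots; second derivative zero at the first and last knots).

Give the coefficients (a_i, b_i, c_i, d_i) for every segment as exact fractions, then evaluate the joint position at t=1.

  seg 0: a=5 b=-2684/411 c=0 d=1669/3288
  seg 1: a=-4 b=-361/822 c=1669/548 d=-3305/4932
  seg 2: a=4 b=-425/1644 c=-409/137 d=2045/1644
  seg 3: a=2 b=-2053/822 c=409/548 d=-409/1644
S(1) = -1121/1096

Δ: Δ0=-9/2, Δ1=8/3, Δ2=-2, Δ3=-2
row 1: diag=10, rhs=43; c'=3/10, d'=43/10
row 2: denom=8−3·3/10=71/10; d'=(-28−3·43/10)/(71/10)=-409/71
row 3: denom=4−1·10/71=274/71; d'=(0−1·-409/71)/(274/71)=409/274
back: M3=409/274
back: M2=-409/71−10/71·409/274=-818/137
back: M1=43/10−3/10·-818/137=1669/274
M: M0=0, M1=1669/274, M2=-818/137, M3=409/274, M4=0
seg 0: a=5, c=M0/2=0, d=(M1−M0)/(6·2)=1669/3288, b=Δ0−h0·(2M0+M1)/6=-2684/411
seg 1: a=-4, c=M1/2=1669/548, d=(M2−M1)/(6·3)=-3305/4932, b=Δ1−h1·(2M1+M2)/6=-361/822
seg 2: a=4, c=M2/2=-409/137, d=(M3−M2)/(6·1)=2045/1644, b=Δ2−h2·(2M2+M3)/6=-425/1644
seg 3: a=2, c=M3/2=409/548, d=(M4−M3)/(6·1)=-409/1644, b=Δ3−h3·(2M3+M4)/6=-2053/822
t_q=1 → seg 0, τ=1; S=5+-2684/411·τ+0·τ²+1669/3288·τ³=-1121/1096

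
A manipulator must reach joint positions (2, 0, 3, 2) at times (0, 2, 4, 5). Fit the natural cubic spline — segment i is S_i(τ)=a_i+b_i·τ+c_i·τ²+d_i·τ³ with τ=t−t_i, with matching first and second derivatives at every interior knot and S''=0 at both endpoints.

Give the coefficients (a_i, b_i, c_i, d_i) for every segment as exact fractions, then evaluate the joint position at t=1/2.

Δ: Δ0=-1, Δ1=3/2, Δ2=-1
row 1: diag=8, rhs=15; c'=1/4, d'=15/8
row 2: denom=6−2·1/4=11/2; d'=(-15−2·15/8)/(11/2)=-75/22
back: M2=-75/22
back: M1=15/8−1/4·-75/22=30/11
M: M0=0, M1=30/11, M2=-75/22, M3=0
seg 0: a=2, c=M0/2=0, d=(M1−M0)/(6·2)=5/22, b=Δ0−h0·(2M0+M1)/6=-21/11
seg 1: a=0, c=M1/2=15/11, d=(M2−M1)/(6·2)=-45/88, b=Δ1−h1·(2M1+M2)/6=9/11
seg 2: a=3, c=M2/2=-75/44, d=(M3−M2)/(6·1)=25/44, b=Δ2−h2·(2M2+M3)/6=3/22
t_q=1/2 → seg 0, τ=1/2; S=2+-21/11·τ+0·τ²+5/22·τ³=189/176

  seg 0: a=2 b=-21/11 c=0 d=5/22
  seg 1: a=0 b=9/11 c=15/11 d=-45/88
  seg 2: a=3 b=3/22 c=-75/44 d=25/44
S(1/2) = 189/176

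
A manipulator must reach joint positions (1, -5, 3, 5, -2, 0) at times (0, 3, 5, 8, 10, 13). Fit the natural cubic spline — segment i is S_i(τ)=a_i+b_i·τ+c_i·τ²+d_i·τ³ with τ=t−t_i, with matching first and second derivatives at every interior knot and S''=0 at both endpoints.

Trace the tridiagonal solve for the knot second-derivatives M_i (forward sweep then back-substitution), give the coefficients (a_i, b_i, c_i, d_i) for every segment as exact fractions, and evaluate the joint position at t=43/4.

  seg 0: a=1 b=-2776/693 c=0 d=1390/6237
  seg 1: a=-5 b=1394/693 c=1390/693 d=-701/1386
  seg 2: a=3 b=916/231 c=-713/693 d=-7/297
  seg 3: a=5 b=-219/77 c=-860/693 d=2531/5544
  seg 4: a=-2 b=-3229/1386 c=4153/2772 d=-4153/24948
S(43/4) = -8377/2816

Δ: Δ0=-2, Δ1=4, Δ2=2/3, Δ3=-7/2, Δ4=2/3
row 1: diag=10, rhs=36; c'=1/5, d'=18/5
row 2: denom=10−2·1/5=48/5; d'=(-20−2·18/5)/(48/5)=-17/6
row 3: denom=10−3·5/16=145/16; d'=(-25−3·-17/6)/(145/16)=-264/145
row 4: denom=10−2·32/145=1386/145; d'=(25−2·-264/145)/(1386/145)=4153/1386
back: M4=4153/1386
back: M3=-264/145−32/145·4153/1386=-1720/693
back: M2=-17/6−5/16·-1720/693=-1426/693
back: M1=18/5−1/5·-1426/693=2780/693
M: M0=0, M1=2780/693, M2=-1426/693, M3=-1720/693, M4=4153/1386, M5=0
seg 0: a=1, c=M0/2=0, d=(M1−M0)/(6·3)=1390/6237, b=Δ0−h0·(2M0+M1)/6=-2776/693
seg 1: a=-5, c=M1/2=1390/693, d=(M2−M1)/(6·2)=-701/1386, b=Δ1−h1·(2M1+M2)/6=1394/693
seg 2: a=3, c=M2/2=-713/693, d=(M3−M2)/(6·3)=-7/297, b=Δ2−h2·(2M2+M3)/6=916/231
seg 3: a=5, c=M3/2=-860/693, d=(M4−M3)/(6·2)=2531/5544, b=Δ3−h3·(2M3+M4)/6=-219/77
seg 4: a=-2, c=M4/2=4153/2772, d=(M5−M4)/(6·3)=-4153/24948, b=Δ4−h4·(2M4+M5)/6=-3229/1386
t_q=43/4 → seg 4, τ=3/4; S=-2+-3229/1386·τ+4153/2772·τ²+-4153/24948·τ³=-8377/2816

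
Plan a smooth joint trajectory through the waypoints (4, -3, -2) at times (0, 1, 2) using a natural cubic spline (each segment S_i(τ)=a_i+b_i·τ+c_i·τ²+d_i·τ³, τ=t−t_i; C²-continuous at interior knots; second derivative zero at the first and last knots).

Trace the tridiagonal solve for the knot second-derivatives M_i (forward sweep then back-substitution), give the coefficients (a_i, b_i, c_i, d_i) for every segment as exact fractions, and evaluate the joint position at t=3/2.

  seg 0: a=4 b=-9 c=0 d=2
  seg 1: a=-3 b=-3 c=6 d=-2
S(3/2) = -13/4

Δ: Δ0=-7, Δ1=1
row 1: diag=4, rhs=48; c'=1/4, d'=12
back: M1=12
M: M0=0, M1=12, M2=0
seg 0: a=4, c=M0/2=0, d=(M1−M0)/(6·1)=2, b=Δ0−h0·(2M0+M1)/6=-9
seg 1: a=-3, c=M1/2=6, d=(M2−M1)/(6·1)=-2, b=Δ1−h1·(2M1+M2)/6=-3
t_q=3/2 → seg 1, τ=1/2; S=-3+-3·τ+6·τ²+-2·τ³=-13/4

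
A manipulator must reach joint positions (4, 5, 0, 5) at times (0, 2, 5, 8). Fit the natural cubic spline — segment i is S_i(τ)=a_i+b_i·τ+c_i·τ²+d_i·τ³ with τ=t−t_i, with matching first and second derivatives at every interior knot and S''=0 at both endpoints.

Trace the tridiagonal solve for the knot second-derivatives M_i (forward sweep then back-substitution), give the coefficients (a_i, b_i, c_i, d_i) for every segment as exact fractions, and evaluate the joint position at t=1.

Δ: Δ0=1/2, Δ1=-5/3, Δ2=5/3
row 1: diag=10, rhs=-13; c'=3/10, d'=-13/10
row 2: denom=12−3·3/10=111/10; d'=(20−3·-13/10)/(111/10)=239/111
back: M2=239/111
back: M1=-13/10−3/10·239/111=-72/37
M: M0=0, M1=-72/37, M2=239/111, M3=0
seg 0: a=4, c=M0/2=0, d=(M1−M0)/(6·2)=-6/37, b=Δ0−h0·(2M0+M1)/6=85/74
seg 1: a=5, c=M1/2=-36/37, d=(M2−M1)/(6·3)=455/1998, b=Δ1−h1·(2M1+M2)/6=-59/74
seg 2: a=0, c=M2/2=239/222, d=(M3−M2)/(6·3)=-239/1998, b=Δ2−h2·(2M2+M3)/6=-18/37
t_q=1 → seg 0, τ=1; S=4+85/74·τ+0·τ²+-6/37·τ³=369/74

  seg 0: a=4 b=85/74 c=0 d=-6/37
  seg 1: a=5 b=-59/74 c=-36/37 d=455/1998
  seg 2: a=0 b=-18/37 c=239/222 d=-239/1998
S(1) = 369/74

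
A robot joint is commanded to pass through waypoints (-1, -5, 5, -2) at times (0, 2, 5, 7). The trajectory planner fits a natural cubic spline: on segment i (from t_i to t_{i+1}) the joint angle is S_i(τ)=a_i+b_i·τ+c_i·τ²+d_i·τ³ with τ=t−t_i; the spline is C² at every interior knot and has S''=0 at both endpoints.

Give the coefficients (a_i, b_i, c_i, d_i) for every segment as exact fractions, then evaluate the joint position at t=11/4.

  seg 0: a=-1 b=-989/273 c=0 d=443/1092
  seg 1: a=-5 b=340/273 c=443/182 d=-73/126
  seg 2: a=5 b=113/546 c=-253/91 d=253/546
S(11/4) = -34259/11648

Δ: Δ0=-2, Δ1=10/3, Δ2=-7/2
row 1: diag=10, rhs=32; c'=3/10, d'=16/5
row 2: denom=10−3·3/10=91/10; d'=(-41−3·16/5)/(91/10)=-506/91
back: M2=-506/91
back: M1=16/5−3/10·-506/91=443/91
M: M0=0, M1=443/91, M2=-506/91, M3=0
seg 0: a=-1, c=M0/2=0, d=(M1−M0)/(6·2)=443/1092, b=Δ0−h0·(2M0+M1)/6=-989/273
seg 1: a=-5, c=M1/2=443/182, d=(M2−M1)/(6·3)=-73/126, b=Δ1−h1·(2M1+M2)/6=340/273
seg 2: a=5, c=M2/2=-253/91, d=(M3−M2)/(6·2)=253/546, b=Δ2−h2·(2M2+M3)/6=113/546
t_q=11/4 → seg 1, τ=3/4; S=-5+340/273·τ+443/182·τ²+-73/126·τ³=-34259/11648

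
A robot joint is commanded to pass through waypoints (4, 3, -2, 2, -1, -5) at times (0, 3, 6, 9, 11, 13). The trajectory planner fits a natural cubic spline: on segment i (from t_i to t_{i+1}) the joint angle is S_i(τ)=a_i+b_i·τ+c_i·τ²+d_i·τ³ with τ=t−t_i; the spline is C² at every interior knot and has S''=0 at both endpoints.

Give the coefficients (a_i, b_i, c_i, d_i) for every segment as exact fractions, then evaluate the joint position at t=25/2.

  seg 0: a=4 b=955/3132 c=0 d=-1999/28188
  seg 1: a=3 b=-2521/1566 c=-1999/3132 d=5819/28188
  seg 2: a=-2 b=421/3132 c=955/783 d=-7705/28188
  seg 3: a=2 b=113/1566 c=-1295/1044 d=1423/6264
  seg 4: a=-1 b=-1694/783 c=32/261 d=-16/783
S(25/2) = -1054/261

Δ: Δ0=-1/3, Δ1=-5/3, Δ2=4/3, Δ3=-3/2, Δ4=-2
row 1: diag=12, rhs=-8; c'=1/4, d'=-2/3
row 2: denom=12−3·1/4=45/4; d'=(18−3·-2/3)/(45/4)=16/9
row 3: denom=10−3·4/15=46/5; d'=(-17−3·16/9)/(46/5)=-335/138
row 4: denom=8−2·5/23=174/23; d'=(-3−2·-335/138)/(174/23)=64/261
back: M4=64/261
back: M3=-335/138−5/23·64/261=-1295/522
back: M2=16/9−4/15·-1295/522=1910/783
back: M1=-2/3−1/4·1910/783=-1999/1566
M: M0=0, M1=-1999/1566, M2=1910/783, M3=-1295/522, M4=64/261, M5=0
seg 0: a=4, c=M0/2=0, d=(M1−M0)/(6·3)=-1999/28188, b=Δ0−h0·(2M0+M1)/6=955/3132
seg 1: a=3, c=M1/2=-1999/3132, d=(M2−M1)/(6·3)=5819/28188, b=Δ1−h1·(2M1+M2)/6=-2521/1566
seg 2: a=-2, c=M2/2=955/783, d=(M3−M2)/(6·3)=-7705/28188, b=Δ2−h2·(2M2+M3)/6=421/3132
seg 3: a=2, c=M3/2=-1295/1044, d=(M4−M3)/(6·2)=1423/6264, b=Δ3−h3·(2M3+M4)/6=113/1566
seg 4: a=-1, c=M4/2=32/261, d=(M5−M4)/(6·2)=-16/783, b=Δ4−h4·(2M4+M5)/6=-1694/783
t_q=25/2 → seg 4, τ=3/2; S=-1+-1694/783·τ+32/261·τ²+-16/783·τ³=-1054/261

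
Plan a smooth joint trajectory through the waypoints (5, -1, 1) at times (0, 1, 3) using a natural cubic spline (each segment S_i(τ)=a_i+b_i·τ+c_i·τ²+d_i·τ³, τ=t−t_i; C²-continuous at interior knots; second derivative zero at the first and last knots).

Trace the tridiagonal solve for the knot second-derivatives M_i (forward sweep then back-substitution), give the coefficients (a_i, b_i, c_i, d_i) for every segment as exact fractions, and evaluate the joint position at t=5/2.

  seg 0: a=5 b=-43/6 c=0 d=7/6
  seg 1: a=-1 b=-11/3 c=7/2 d=-7/12
S(5/2) = -19/32

Δ: Δ0=-6, Δ1=1
row 1: diag=6, rhs=42; c'=1/3, d'=7
back: M1=7
M: M0=0, M1=7, M2=0
seg 0: a=5, c=M0/2=0, d=(M1−M0)/(6·1)=7/6, b=Δ0−h0·(2M0+M1)/6=-43/6
seg 1: a=-1, c=M1/2=7/2, d=(M2−M1)/(6·2)=-7/12, b=Δ1−h1·(2M1+M2)/6=-11/3
t_q=5/2 → seg 1, τ=3/2; S=-1+-11/3·τ+7/2·τ²+-7/12·τ³=-19/32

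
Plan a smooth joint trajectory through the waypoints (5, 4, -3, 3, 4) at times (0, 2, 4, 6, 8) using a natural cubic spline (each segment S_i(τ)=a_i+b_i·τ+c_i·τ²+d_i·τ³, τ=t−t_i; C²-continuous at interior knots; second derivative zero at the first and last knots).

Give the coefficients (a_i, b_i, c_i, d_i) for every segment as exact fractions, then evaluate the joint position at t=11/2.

  seg 0: a=5 b=13/16 c=0 d=-21/64
  seg 1: a=4 b=-25/8 c=-63/32 d=57/64
  seg 2: a=-3 b=-5/16 c=27/8 d=-55/64
  seg 3: a=3 b=23/8 c=-57/32 d=19/64
S(11/2) = 627/512

Δ: Δ0=-1/2, Δ1=-7/2, Δ2=3, Δ3=1/2
row 1: diag=8, rhs=-18; c'=1/4, d'=-9/4
row 2: denom=8−2·1/4=15/2; d'=(39−2·-9/4)/(15/2)=29/5
row 3: denom=8−2·4/15=112/15; d'=(-15−2·29/5)/(112/15)=-57/16
back: M3=-57/16
back: M2=29/5−4/15·-57/16=27/4
back: M1=-9/4−1/4·27/4=-63/16
M: M0=0, M1=-63/16, M2=27/4, M3=-57/16, M4=0
seg 0: a=5, c=M0/2=0, d=(M1−M0)/(6·2)=-21/64, b=Δ0−h0·(2M0+M1)/6=13/16
seg 1: a=4, c=M1/2=-63/32, d=(M2−M1)/(6·2)=57/64, b=Δ1−h1·(2M1+M2)/6=-25/8
seg 2: a=-3, c=M2/2=27/8, d=(M3−M2)/(6·2)=-55/64, b=Δ2−h2·(2M2+M3)/6=-5/16
seg 3: a=3, c=M3/2=-57/32, d=(M4−M3)/(6·2)=19/64, b=Δ3−h3·(2M3+M4)/6=23/8
t_q=11/2 → seg 2, τ=3/2; S=-3+-5/16·τ+27/8·τ²+-55/64·τ³=627/512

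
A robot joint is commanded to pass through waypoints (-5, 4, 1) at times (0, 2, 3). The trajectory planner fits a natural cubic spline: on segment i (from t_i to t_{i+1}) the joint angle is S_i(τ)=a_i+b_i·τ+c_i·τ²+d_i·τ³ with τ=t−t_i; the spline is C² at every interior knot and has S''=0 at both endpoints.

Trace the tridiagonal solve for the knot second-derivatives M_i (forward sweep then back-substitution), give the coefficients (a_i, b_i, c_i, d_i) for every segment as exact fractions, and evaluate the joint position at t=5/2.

  seg 0: a=-5 b=7 c=0 d=-5/8
  seg 1: a=4 b=-1/2 c=-15/4 d=5/4
S(5/2) = 95/32

Δ: Δ0=9/2, Δ1=-3
row 1: diag=6, rhs=-45; c'=1/6, d'=-15/2
back: M1=-15/2
M: M0=0, M1=-15/2, M2=0
seg 0: a=-5, c=M0/2=0, d=(M1−M0)/(6·2)=-5/8, b=Δ0−h0·(2M0+M1)/6=7
seg 1: a=4, c=M1/2=-15/4, d=(M2−M1)/(6·1)=5/4, b=Δ1−h1·(2M1+M2)/6=-1/2
t_q=5/2 → seg 1, τ=1/2; S=4+-1/2·τ+-15/4·τ²+5/4·τ³=95/32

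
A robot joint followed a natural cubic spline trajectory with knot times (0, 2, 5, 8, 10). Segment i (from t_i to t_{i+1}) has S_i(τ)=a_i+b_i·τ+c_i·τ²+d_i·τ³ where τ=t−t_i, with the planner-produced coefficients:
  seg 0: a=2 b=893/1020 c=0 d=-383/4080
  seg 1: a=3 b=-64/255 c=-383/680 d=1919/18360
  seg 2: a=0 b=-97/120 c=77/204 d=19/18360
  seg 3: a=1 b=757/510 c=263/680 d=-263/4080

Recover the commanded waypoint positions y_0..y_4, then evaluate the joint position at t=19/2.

y_0=2 y_1=3 y_2=0 y_3=1 y_4=5
S(19/2) = 8441/2176

y_0 = S_0(0) = a_0 = 2
y_1 = S_1(0) = a_1 = 3
y_2 = S_2(0) = a_2 = 0
y_3 = S_3(0) = a_3 = 1
y_4 = S_3(2) = 5
t_q=19/2 is in segment 3 (τ=3/2); S_3(τ)=8441/2176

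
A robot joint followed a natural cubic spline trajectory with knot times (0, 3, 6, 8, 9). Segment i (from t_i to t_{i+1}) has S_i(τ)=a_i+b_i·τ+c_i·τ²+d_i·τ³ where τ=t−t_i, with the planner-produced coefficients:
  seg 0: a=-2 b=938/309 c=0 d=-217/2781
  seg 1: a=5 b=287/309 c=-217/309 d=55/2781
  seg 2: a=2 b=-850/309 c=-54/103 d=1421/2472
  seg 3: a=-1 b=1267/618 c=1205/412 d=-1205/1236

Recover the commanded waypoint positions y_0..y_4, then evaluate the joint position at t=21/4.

y_0 = S_0(0) = a_0 = -2
y_1 = S_1(0) = a_1 = 5
y_2 = S_2(0) = a_2 = 2
y_3 = S_3(0) = a_3 = -1
y_4 = S_3(1) = 3
t_q=21/4 is in segment 1 (τ=9/4); S_1(τ)=24785/6592

y_0=-2 y_1=5 y_2=2 y_3=-1 y_4=3
S(21/4) = 24785/6592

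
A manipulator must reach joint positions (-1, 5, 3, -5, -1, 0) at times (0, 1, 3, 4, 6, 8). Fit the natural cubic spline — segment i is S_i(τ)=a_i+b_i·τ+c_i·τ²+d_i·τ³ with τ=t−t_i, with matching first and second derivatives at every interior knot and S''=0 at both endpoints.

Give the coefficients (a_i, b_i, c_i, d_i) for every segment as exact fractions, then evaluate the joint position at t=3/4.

  seg 0: a=-1 b=917/136 c=0 d=-101/136
  seg 1: a=5 b=307/68 c=-303/136 d=-9/34
  seg 2: a=3 b=-515/68 c=-519/136 d=461/136
  seg 3: a=-5 b=-685/136 c=108/17 d=-771/544
  seg 4: a=-1 b=229/68 c=-585/272 d=195/544
S(3/4) = 32585/8704

Δ: Δ0=6, Δ1=-1, Δ2=-8, Δ3=2, Δ4=1/2
row 1: diag=6, rhs=-42; c'=1/3, d'=-7
row 2: denom=6−2·1/3=16/3; d'=(-42−2·-7)/(16/3)=-21/4
row 3: denom=6−1·3/16=93/16; d'=(60−1·-21/4)/(93/16)=348/31
row 4: denom=8−2·32/93=680/93; d'=(-9−2·348/31)/(680/93)=-585/136
back: M4=-585/136
back: M3=348/31−32/93·-585/136=216/17
back: M2=-21/4−3/16·216/17=-519/68
back: M1=-7−1/3·-519/68=-303/68
M: M0=0, M1=-303/68, M2=-519/68, M3=216/17, M4=-585/136, M5=0
seg 0: a=-1, c=M0/2=0, d=(M1−M0)/(6·1)=-101/136, b=Δ0−h0·(2M0+M1)/6=917/136
seg 1: a=5, c=M1/2=-303/136, d=(M2−M1)/(6·2)=-9/34, b=Δ1−h1·(2M1+M2)/6=307/68
seg 2: a=3, c=M2/2=-519/136, d=(M3−M2)/(6·1)=461/136, b=Δ2−h2·(2M2+M3)/6=-515/68
seg 3: a=-5, c=M3/2=108/17, d=(M4−M3)/(6·2)=-771/544, b=Δ3−h3·(2M3+M4)/6=-685/136
seg 4: a=-1, c=M4/2=-585/272, d=(M5−M4)/(6·2)=195/544, b=Δ4−h4·(2M4+M5)/6=229/68
t_q=3/4 → seg 0, τ=3/4; S=-1+917/136·τ+0·τ²+-101/136·τ³=32585/8704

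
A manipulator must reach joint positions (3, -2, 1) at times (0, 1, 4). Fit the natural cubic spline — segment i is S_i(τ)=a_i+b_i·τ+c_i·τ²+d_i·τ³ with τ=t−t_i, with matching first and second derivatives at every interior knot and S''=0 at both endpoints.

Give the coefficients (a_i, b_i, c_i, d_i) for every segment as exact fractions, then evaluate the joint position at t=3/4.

Δ: Δ0=-5, Δ1=1
row 1: diag=8, rhs=36; c'=3/8, d'=9/2
back: M1=9/2
M: M0=0, M1=9/2, M2=0
seg 0: a=3, c=M0/2=0, d=(M1−M0)/(6·1)=3/4, b=Δ0−h0·(2M0+M1)/6=-23/4
seg 1: a=-2, c=M1/2=9/4, d=(M2−M1)/(6·3)=-1/4, b=Δ1−h1·(2M1+M2)/6=-7/2
t_q=3/4 → seg 0, τ=3/4; S=3+-23/4·τ+0·τ²+3/4·τ³=-255/256

  seg 0: a=3 b=-23/4 c=0 d=3/4
  seg 1: a=-2 b=-7/2 c=9/4 d=-1/4
S(3/4) = -255/256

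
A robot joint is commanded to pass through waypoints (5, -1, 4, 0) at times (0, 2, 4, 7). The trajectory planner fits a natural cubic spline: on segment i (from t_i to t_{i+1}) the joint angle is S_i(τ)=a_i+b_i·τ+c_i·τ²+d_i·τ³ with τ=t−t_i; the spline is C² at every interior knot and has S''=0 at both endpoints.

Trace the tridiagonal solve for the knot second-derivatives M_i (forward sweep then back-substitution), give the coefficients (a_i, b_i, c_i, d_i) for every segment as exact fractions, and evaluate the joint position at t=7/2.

  seg 0: a=5 b=-265/57 c=0 d=47/114
  seg 1: a=-1 b=17/57 c=47/19 d=-313/456
  seg 2: a=4 b=223/114 c=-125/76 d=125/684
S(7/2) = 3279/1216

Δ: Δ0=-3, Δ1=5/2, Δ2=-4/3
row 1: diag=8, rhs=33; c'=1/4, d'=33/8
row 2: denom=10−2·1/4=19/2; d'=(-23−2·33/8)/(19/2)=-125/38
back: M2=-125/38
back: M1=33/8−1/4·-125/38=94/19
M: M0=0, M1=94/19, M2=-125/38, M3=0
seg 0: a=5, c=M0/2=0, d=(M1−M0)/(6·2)=47/114, b=Δ0−h0·(2M0+M1)/6=-265/57
seg 1: a=-1, c=M1/2=47/19, d=(M2−M1)/(6·2)=-313/456, b=Δ1−h1·(2M1+M2)/6=17/57
seg 2: a=4, c=M2/2=-125/76, d=(M3−M2)/(6·3)=125/684, b=Δ2−h2·(2M2+M3)/6=223/114
t_q=7/2 → seg 1, τ=3/2; S=-1+17/57·τ+47/19·τ²+-313/456·τ³=3279/1216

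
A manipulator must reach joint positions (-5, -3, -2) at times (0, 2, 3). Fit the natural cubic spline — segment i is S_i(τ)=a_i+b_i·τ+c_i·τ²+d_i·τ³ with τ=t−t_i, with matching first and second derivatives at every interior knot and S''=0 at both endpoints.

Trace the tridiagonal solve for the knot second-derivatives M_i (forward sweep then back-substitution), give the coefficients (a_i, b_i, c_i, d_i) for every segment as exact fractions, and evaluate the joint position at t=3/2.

Δ: Δ0=1, Δ1=1
row 1: diag=6, rhs=0; c'=1/6, d'=0
back: M1=0
M: M0=0, M1=0, M2=0
seg 0: a=-5, c=M0/2=0, d=(M1−M0)/(6·2)=0, b=Δ0−h0·(2M0+M1)/6=1
seg 1: a=-3, c=M1/2=0, d=(M2−M1)/(6·1)=0, b=Δ1−h1·(2M1+M2)/6=1
t_q=3/2 → seg 0, τ=3/2; S=-5+1·τ+0·τ²+0·τ³=-7/2

  seg 0: a=-5 b=1 c=0 d=0
  seg 1: a=-3 b=1 c=0 d=0
S(3/2) = -7/2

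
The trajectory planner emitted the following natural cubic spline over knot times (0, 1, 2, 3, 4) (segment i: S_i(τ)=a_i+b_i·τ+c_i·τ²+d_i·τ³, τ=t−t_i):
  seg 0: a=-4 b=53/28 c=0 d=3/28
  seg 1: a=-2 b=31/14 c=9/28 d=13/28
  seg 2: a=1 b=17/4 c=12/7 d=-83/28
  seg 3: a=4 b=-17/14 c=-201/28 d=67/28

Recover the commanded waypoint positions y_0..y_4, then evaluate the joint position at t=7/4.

y_0=-4 y_1=-2 y_2=1 y_3=4 y_4=-2
S(7/4) = 67/1792

y_0 = S_0(0) = a_0 = -4
y_1 = S_1(0) = a_1 = -2
y_2 = S_2(0) = a_2 = 1
y_3 = S_3(0) = a_3 = 4
y_4 = S_3(1) = -2
t_q=7/4 is in segment 1 (τ=3/4); S_1(τ)=67/1792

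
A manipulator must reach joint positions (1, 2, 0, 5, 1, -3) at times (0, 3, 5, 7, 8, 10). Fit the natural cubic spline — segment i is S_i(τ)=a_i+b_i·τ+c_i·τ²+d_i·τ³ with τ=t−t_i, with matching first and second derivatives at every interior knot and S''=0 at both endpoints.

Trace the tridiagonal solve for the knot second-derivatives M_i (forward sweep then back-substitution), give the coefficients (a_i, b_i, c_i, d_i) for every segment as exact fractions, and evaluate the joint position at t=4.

  seg 0: a=1 b=9173/7260 c=0 d=-2251/21780
  seg 1: a=2 b=-5543/3630 c=-2251/2420 d=4333/7260
  seg 2: a=0 b=6949/3630 c=1283/484 d=-17119/14520
  seg 3: a=5 b=-269/165 c=-2676/605 d=3727/1815
  seg 4: a=1 b=-7834/1815 c=1051/605 d=-1051/3630
S(4) = 169/1210

Δ: Δ0=1/3, Δ1=-1, Δ2=5/2, Δ3=-4, Δ4=-2
row 1: diag=10, rhs=-8; c'=1/5, d'=-4/5
row 2: denom=8−2·1/5=38/5; d'=(21−2·-4/5)/(38/5)=113/38
row 3: denom=6−2·5/19=104/19; d'=(-39−2·113/38)/(104/19)=-427/52
row 4: denom=6−1·19/104=605/104; d'=(12−1·-427/52)/(605/104)=2102/605
back: M4=2102/605
back: M3=-427/52−19/104·2102/605=-5352/605
back: M2=113/38−5/19·-5352/605=1283/242
back: M1=-4/5−1/5·1283/242=-2251/1210
M: M0=0, M1=-2251/1210, M2=1283/242, M3=-5352/605, M4=2102/605, M5=0
seg 0: a=1, c=M0/2=0, d=(M1−M0)/(6·3)=-2251/21780, b=Δ0−h0·(2M0+M1)/6=9173/7260
seg 1: a=2, c=M1/2=-2251/2420, d=(M2−M1)/(6·2)=4333/7260, b=Δ1−h1·(2M1+M2)/6=-5543/3630
seg 2: a=0, c=M2/2=1283/484, d=(M3−M2)/(6·2)=-17119/14520, b=Δ2−h2·(2M2+M3)/6=6949/3630
seg 3: a=5, c=M3/2=-2676/605, d=(M4−M3)/(6·1)=3727/1815, b=Δ3−h3·(2M3+M4)/6=-269/165
seg 4: a=1, c=M4/2=1051/605, d=(M5−M4)/(6·2)=-1051/3630, b=Δ4−h4·(2M4+M5)/6=-7834/1815
t_q=4 → seg 1, τ=1; S=2+-5543/3630·τ+-2251/2420·τ²+4333/7260·τ³=169/1210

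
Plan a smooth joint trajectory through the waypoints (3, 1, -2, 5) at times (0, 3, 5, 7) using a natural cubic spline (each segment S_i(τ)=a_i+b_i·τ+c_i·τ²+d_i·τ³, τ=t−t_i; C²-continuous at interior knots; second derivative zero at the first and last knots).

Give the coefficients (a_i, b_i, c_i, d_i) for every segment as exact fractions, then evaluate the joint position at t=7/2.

Δ: Δ0=-2/3, Δ1=-3/2, Δ2=7/2
row 1: diag=10, rhs=-5; c'=1/5, d'=-1/2
row 2: denom=8−2·1/5=38/5; d'=(30−2·-1/2)/(38/5)=155/38
back: M2=155/38
back: M1=-1/2−1/5·155/38=-25/19
M: M0=0, M1=-25/19, M2=155/38, M3=0
seg 0: a=3, c=M0/2=0, d=(M1−M0)/(6·3)=-25/342, b=Δ0−h0·(2M0+M1)/6=-1/114
seg 1: a=1, c=M1/2=-25/38, d=(M2−M1)/(6·2)=205/456, b=Δ1−h1·(2M1+M2)/6=-113/57
seg 2: a=-2, c=M2/2=155/76, d=(M3−M2)/(6·2)=-155/456, b=Δ2−h2·(2M2+M3)/6=89/114
t_q=7/2 → seg 1, τ=1/2; S=1+-113/57·τ+-25/38·τ²+205/456·τ³=-121/1216

  seg 0: a=3 b=-1/114 c=0 d=-25/342
  seg 1: a=1 b=-113/57 c=-25/38 d=205/456
  seg 2: a=-2 b=89/114 c=155/76 d=-155/456
S(7/2) = -121/1216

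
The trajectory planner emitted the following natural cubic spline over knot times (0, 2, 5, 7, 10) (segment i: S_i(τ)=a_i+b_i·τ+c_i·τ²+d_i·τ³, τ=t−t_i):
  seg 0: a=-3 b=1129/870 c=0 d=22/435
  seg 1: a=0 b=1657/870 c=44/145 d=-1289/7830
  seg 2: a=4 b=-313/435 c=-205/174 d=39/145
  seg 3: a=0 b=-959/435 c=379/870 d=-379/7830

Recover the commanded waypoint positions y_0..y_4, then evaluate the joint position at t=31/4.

y_0=-3 y_1=0 y_2=4 y_3=0 y_4=-4
S(31/4) = -26519/18560

y_0 = S_0(0) = a_0 = -3
y_1 = S_1(0) = a_1 = 0
y_2 = S_2(0) = a_2 = 4
y_3 = S_3(0) = a_3 = 0
y_4 = S_3(3) = -4
t_q=31/4 is in segment 3 (τ=3/4); S_3(τ)=-26519/18560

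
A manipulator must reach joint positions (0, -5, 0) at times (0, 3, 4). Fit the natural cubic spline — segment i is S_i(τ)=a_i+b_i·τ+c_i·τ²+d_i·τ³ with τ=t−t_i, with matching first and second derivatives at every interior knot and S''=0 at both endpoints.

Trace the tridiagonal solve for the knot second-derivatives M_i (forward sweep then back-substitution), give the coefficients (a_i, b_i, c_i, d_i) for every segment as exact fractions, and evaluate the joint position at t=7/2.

  seg 0: a=0 b=-25/6 c=0 d=5/18
  seg 1: a=-5 b=10/3 c=5/2 d=-5/6
S(7/2) = -45/16

Δ: Δ0=-5/3, Δ1=5
row 1: diag=8, rhs=40; c'=1/8, d'=5
back: M1=5
M: M0=0, M1=5, M2=0
seg 0: a=0, c=M0/2=0, d=(M1−M0)/(6·3)=5/18, b=Δ0−h0·(2M0+M1)/6=-25/6
seg 1: a=-5, c=M1/2=5/2, d=(M2−M1)/(6·1)=-5/6, b=Δ1−h1·(2M1+M2)/6=10/3
t_q=7/2 → seg 1, τ=1/2; S=-5+10/3·τ+5/2·τ²+-5/6·τ³=-45/16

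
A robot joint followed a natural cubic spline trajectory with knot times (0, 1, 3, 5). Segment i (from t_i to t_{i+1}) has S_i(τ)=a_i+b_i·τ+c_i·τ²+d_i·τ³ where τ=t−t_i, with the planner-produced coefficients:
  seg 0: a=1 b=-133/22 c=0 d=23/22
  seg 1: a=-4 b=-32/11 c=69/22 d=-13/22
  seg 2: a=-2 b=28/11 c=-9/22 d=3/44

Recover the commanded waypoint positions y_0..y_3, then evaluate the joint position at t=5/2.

y_0 = S_0(0) = a_0 = 1
y_1 = S_1(0) = a_1 = -4
y_2 = S_2(0) = a_2 = -2
y_3 = S_2(2) = 2
t_q=5/2 is in segment 1 (τ=3/2); S_1(τ)=-581/176

y_0=1 y_1=-4 y_2=-2 y_3=2
S(5/2) = -581/176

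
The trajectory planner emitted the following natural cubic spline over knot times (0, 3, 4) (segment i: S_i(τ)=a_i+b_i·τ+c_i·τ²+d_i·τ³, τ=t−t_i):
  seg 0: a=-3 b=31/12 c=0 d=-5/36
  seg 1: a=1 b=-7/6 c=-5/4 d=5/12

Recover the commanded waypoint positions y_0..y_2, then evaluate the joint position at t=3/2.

y_0 = S_0(0) = a_0 = -3
y_1 = S_1(0) = a_1 = 1
y_2 = S_1(1) = -1
t_q=3/2 is in segment 0 (τ=3/2); S_0(τ)=13/32

y_0=-3 y_1=1 y_2=-1
S(3/2) = 13/32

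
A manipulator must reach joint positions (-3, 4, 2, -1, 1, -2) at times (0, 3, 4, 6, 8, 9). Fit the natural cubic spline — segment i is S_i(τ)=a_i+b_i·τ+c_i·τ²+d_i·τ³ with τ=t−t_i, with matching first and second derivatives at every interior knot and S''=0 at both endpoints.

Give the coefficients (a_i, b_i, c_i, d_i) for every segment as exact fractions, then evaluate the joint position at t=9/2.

Δ: Δ0=7/3, Δ1=-2, Δ2=-3/2, Δ3=1, Δ4=-3
row 1: diag=8, rhs=-26; c'=1/8, d'=-13/4
row 2: denom=6−1·1/8=47/8; d'=(3−1·-13/4)/(47/8)=50/47
row 3: denom=8−2·16/47=344/47; d'=(15−2·50/47)/(344/47)=605/344
row 4: denom=6−2·47/172=469/86; d'=(-24−2·605/344)/(469/86)=-4733/938
back: M4=-4733/938
back: M3=605/344−47/172·-4733/938=2943/938
back: M2=50/47−16/47·2943/938=-2/469
back: M1=-13/4−1/8·-2/469=-1524/469
M: M0=0, M1=-1524/469, M2=-2/469, M3=2943/938, M4=-4733/938, M5=0
seg 0: a=-3, c=M0/2=0, d=(M1−M0)/(6·3)=-254/1407, b=Δ0−h0·(2M0+M1)/6=5569/1407
seg 1: a=4, c=M1/2=-762/469, d=(M2−M1)/(6·1)=761/1407, b=Δ1−h1·(2M1+M2)/6=-1289/1407
seg 2: a=2, c=M2/2=-1/469, d=(M3−M2)/(6·2)=421/1608, b=Δ2−h2·(2M2+M3)/6=-3578/1407
seg 3: a=-1, c=M3/2=2943/1876, d=(M4−M3)/(6·2)=-1919/2814, b=Δ3−h3·(2M3+M4)/6=1661/2814
seg 4: a=1, c=M4/2=-4733/1876, d=(M5−M4)/(6·1)=4733/5628, b=Δ4−h4·(2M4+M5)/6=-3709/2814
t_q=9/2 → seg 2, τ=1/2; S=2+-3578/1407·τ+-1/469·τ²+421/1608·τ³=22833/30016

  seg 0: a=-3 b=5569/1407 c=0 d=-254/1407
  seg 1: a=4 b=-1289/1407 c=-762/469 d=761/1407
  seg 2: a=2 b=-3578/1407 c=-1/469 d=421/1608
  seg 3: a=-1 b=1661/2814 c=2943/1876 d=-1919/2814
  seg 4: a=1 b=-3709/2814 c=-4733/1876 d=4733/5628
S(9/2) = 22833/30016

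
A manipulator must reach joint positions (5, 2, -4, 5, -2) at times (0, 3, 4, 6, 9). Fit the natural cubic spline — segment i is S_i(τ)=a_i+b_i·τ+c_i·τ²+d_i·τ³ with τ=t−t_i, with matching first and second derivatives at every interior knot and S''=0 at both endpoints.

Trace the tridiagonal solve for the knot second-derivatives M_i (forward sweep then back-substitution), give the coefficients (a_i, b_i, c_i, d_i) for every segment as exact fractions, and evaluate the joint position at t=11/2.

Δ: Δ0=-1, Δ1=-6, Δ2=9/2, Δ3=-7/3
row 1: diag=8, rhs=-30; c'=1/8, d'=-15/4
row 2: denom=6−1·1/8=47/8; d'=(63−1·-15/4)/(47/8)=534/47
row 3: denom=10−2·16/47=438/47; d'=(-41−2·534/47)/(438/47)=-2995/438
back: M3=-2995/438
back: M2=534/47−16/47·-2995/438=2998/219
back: M1=-15/4−1/8·2998/219=-1196/219
M: M0=0, M1=-1196/219, M2=2998/219, M3=-2995/438, M4=0
seg 0: a=5, c=M0/2=0, d=(M1−M0)/(6·3)=-598/1971, b=Δ0−h0·(2M0+M1)/6=379/219
seg 1: a=2, c=M1/2=-598/219, d=(M2−M1)/(6·1)=233/73, b=Δ1−h1·(2M1+M2)/6=-1415/219
seg 2: a=-4, c=M2/2=1499/219, d=(M3−M2)/(6·2)=-999/584, b=Δ2−h2·(2M2+M3)/6=-514/219
seg 3: a=5, c=M3/2=-2995/876, d=(M4−M3)/(6·3)=2995/7884, b=Δ3−h3·(2M3+M4)/6=1973/438
t_q=11/2 → seg 2, τ=3/2; S=-4+-514/219·τ+1499/219·τ²+-999/584·τ³=9843/4672

  seg 0: a=5 b=379/219 c=0 d=-598/1971
  seg 1: a=2 b=-1415/219 c=-598/219 d=233/73
  seg 2: a=-4 b=-514/219 c=1499/219 d=-999/584
  seg 3: a=5 b=1973/438 c=-2995/876 d=2995/7884
S(11/2) = 9843/4672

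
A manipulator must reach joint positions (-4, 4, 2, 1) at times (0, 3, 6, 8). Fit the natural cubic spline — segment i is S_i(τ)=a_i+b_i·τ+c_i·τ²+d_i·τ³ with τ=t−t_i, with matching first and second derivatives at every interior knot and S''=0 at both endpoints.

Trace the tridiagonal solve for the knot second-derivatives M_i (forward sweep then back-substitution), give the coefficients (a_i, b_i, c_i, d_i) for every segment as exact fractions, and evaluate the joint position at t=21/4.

  seg 0: a=-4 b=265/74 c=0 d=-203/1998
  seg 1: a=4 b=31/37 c=-203/222 d=275/1998
  seg 2: a=2 b=-69/74 c=12/37 d=-2/37
S(21/4) = 13373/4736

Δ: Δ0=8/3, Δ1=-2/3, Δ2=-1/2
row 1: diag=12, rhs=-20; c'=1/4, d'=-5/3
row 2: denom=10−3·1/4=37/4; d'=(1−3·-5/3)/(37/4)=24/37
back: M2=24/37
back: M1=-5/3−1/4·24/37=-203/111
M: M0=0, M1=-203/111, M2=24/37, M3=0
seg 0: a=-4, c=M0/2=0, d=(M1−M0)/(6·3)=-203/1998, b=Δ0−h0·(2M0+M1)/6=265/74
seg 1: a=4, c=M1/2=-203/222, d=(M2−M1)/(6·3)=275/1998, b=Δ1−h1·(2M1+M2)/6=31/37
seg 2: a=2, c=M2/2=12/37, d=(M3−M2)/(6·2)=-2/37, b=Δ2−h2·(2M2+M3)/6=-69/74
t_q=21/4 → seg 1, τ=9/4; S=4+31/37·τ+-203/222·τ²+275/1998·τ³=13373/4736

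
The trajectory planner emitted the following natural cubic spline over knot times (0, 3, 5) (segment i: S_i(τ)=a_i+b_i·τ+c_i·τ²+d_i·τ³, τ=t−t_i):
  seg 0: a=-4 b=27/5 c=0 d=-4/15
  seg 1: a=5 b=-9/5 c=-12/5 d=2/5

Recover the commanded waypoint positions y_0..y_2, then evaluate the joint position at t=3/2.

y_0 = S_0(0) = a_0 = -4
y_1 = S_1(0) = a_1 = 5
y_2 = S_1(2) = -5
t_q=3/2 is in segment 0 (τ=3/2); S_0(τ)=16/5

y_0=-4 y_1=5 y_2=-5
S(3/2) = 16/5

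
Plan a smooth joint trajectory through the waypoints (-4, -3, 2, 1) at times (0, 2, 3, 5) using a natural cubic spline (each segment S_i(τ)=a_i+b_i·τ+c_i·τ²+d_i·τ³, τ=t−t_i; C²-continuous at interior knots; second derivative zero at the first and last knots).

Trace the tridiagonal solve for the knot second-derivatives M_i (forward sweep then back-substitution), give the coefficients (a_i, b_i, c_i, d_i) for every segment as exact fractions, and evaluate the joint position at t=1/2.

Δ: Δ0=1/2, Δ1=5, Δ2=-1/2
row 1: diag=6, rhs=27; c'=1/6, d'=9/2
row 2: denom=6−1·1/6=35/6; d'=(-33−1·9/2)/(35/6)=-45/7
back: M2=-45/7
back: M1=9/2−1/6·-45/7=39/7
M: M0=0, M1=39/7, M2=-45/7, M3=0
seg 0: a=-4, c=M0/2=0, d=(M1−M0)/(6·2)=13/28, b=Δ0−h0·(2M0+M1)/6=-19/14
seg 1: a=-3, c=M1/2=39/14, d=(M2−M1)/(6·1)=-2, b=Δ1−h1·(2M1+M2)/6=59/14
seg 2: a=2, c=M2/2=-45/14, d=(M3−M2)/(6·2)=15/28, b=Δ2−h2·(2M2+M3)/6=53/14
t_q=1/2 → seg 0, τ=1/2; S=-4+-19/14·τ+0·τ²+13/28·τ³=-1035/224

  seg 0: a=-4 b=-19/14 c=0 d=13/28
  seg 1: a=-3 b=59/14 c=39/14 d=-2
  seg 2: a=2 b=53/14 c=-45/14 d=15/28
S(1/2) = -1035/224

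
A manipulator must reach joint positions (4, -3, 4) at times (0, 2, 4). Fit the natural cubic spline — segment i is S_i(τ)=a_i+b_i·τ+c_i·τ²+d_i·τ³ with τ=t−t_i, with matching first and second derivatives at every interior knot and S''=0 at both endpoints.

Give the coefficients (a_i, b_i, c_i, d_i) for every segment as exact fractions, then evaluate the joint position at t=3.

  seg 0: a=4 b=-21/4 c=0 d=7/16
  seg 1: a=-3 b=0 c=21/8 d=-7/16
S(3) = -13/16

Δ: Δ0=-7/2, Δ1=7/2
row 1: diag=8, rhs=42; c'=1/4, d'=21/4
back: M1=21/4
M: M0=0, M1=21/4, M2=0
seg 0: a=4, c=M0/2=0, d=(M1−M0)/(6·2)=7/16, b=Δ0−h0·(2M0+M1)/6=-21/4
seg 1: a=-3, c=M1/2=21/8, d=(M2−M1)/(6·2)=-7/16, b=Δ1−h1·(2M1+M2)/6=0
t_q=3 → seg 1, τ=1; S=-3+0·τ+21/8·τ²+-7/16·τ³=-13/16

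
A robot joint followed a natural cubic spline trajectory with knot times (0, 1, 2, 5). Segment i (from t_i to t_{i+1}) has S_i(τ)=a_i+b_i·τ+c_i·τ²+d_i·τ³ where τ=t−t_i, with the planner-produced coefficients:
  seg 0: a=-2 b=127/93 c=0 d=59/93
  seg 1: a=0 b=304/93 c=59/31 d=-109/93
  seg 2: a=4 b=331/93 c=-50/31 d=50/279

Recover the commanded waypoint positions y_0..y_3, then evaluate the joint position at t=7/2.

y_0=-2 y_1=0 y_2=4 y_3=5
S(7/2) = 783/124

y_0 = S_0(0) = a_0 = -2
y_1 = S_1(0) = a_1 = 0
y_2 = S_2(0) = a_2 = 4
y_3 = S_2(3) = 5
t_q=7/2 is in segment 2 (τ=3/2); S_2(τ)=783/124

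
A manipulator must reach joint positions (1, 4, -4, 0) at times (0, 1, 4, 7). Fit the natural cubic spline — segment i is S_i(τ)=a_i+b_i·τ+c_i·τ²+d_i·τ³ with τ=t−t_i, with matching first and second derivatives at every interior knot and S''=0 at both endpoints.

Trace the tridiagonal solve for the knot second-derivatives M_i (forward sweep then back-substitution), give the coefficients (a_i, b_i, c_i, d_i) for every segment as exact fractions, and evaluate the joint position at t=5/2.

  seg 0: a=1 b=341/87 c=0 d=-80/87
  seg 1: a=4 b=101/87 c=-80/29 d=43/87
  seg 2: a=-4 b=-178/87 c=49/29 d=-49/261
S(5/2) = 279/232

Δ: Δ0=3, Δ1=-8/3, Δ2=4/3
row 1: diag=8, rhs=-34; c'=3/8, d'=-17/4
row 2: denom=12−3·3/8=87/8; d'=(24−3·-17/4)/(87/8)=98/29
back: M2=98/29
back: M1=-17/4−3/8·98/29=-160/29
M: M0=0, M1=-160/29, M2=98/29, M3=0
seg 0: a=1, c=M0/2=0, d=(M1−M0)/(6·1)=-80/87, b=Δ0−h0·(2M0+M1)/6=341/87
seg 1: a=4, c=M1/2=-80/29, d=(M2−M1)/(6·3)=43/87, b=Δ1−h1·(2M1+M2)/6=101/87
seg 2: a=-4, c=M2/2=49/29, d=(M3−M2)/(6·3)=-49/261, b=Δ2−h2·(2M2+M3)/6=-178/87
t_q=5/2 → seg 1, τ=3/2; S=4+101/87·τ+-80/29·τ²+43/87·τ³=279/232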